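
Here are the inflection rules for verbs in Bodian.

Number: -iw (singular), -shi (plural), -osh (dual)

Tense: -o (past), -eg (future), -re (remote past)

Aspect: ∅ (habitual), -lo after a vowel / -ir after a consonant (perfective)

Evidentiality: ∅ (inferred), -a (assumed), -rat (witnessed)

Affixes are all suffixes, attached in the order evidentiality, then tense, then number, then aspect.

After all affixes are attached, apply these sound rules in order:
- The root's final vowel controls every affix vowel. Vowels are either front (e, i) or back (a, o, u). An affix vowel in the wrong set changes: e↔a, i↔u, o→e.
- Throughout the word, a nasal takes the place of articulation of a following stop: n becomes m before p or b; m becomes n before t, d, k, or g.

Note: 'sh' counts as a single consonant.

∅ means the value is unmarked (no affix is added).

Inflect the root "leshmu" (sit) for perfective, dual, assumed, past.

leshmuaooshur

Attach evidentiality assumed -a → leshmua.
Attach tense past -o → leshmuao.
Attach number dual -osh → leshmuaoosh.
Attach aspect perfective -ir (after consonant 'sh') → leshmuaooshir.
Apply vowel harmony: leshmuaooshir → leshmuaooshur.
Nasal assimilation: no change.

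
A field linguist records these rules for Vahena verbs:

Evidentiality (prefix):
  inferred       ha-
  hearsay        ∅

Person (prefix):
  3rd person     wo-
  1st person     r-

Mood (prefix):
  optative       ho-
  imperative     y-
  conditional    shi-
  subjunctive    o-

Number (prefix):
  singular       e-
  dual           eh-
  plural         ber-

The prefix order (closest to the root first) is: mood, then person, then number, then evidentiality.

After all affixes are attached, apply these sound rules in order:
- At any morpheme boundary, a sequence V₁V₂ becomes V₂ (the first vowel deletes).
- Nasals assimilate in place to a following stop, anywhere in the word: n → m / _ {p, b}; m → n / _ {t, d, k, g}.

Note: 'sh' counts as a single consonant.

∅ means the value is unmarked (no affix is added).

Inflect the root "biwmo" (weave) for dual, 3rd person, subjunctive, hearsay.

ehwobiwmo

Attach mood subjunctive o- → obiwmo.
Attach person 3rd person wo- → woobiwmo.
Attach number dual eh- → ehwoobiwmo.
evidentiality = hearsay: zero marking, form stays ehwoobiwmo.
Apply vowel deletion: ehwoobiwmo → ehwobiwmo.
Nasal assimilation: no change.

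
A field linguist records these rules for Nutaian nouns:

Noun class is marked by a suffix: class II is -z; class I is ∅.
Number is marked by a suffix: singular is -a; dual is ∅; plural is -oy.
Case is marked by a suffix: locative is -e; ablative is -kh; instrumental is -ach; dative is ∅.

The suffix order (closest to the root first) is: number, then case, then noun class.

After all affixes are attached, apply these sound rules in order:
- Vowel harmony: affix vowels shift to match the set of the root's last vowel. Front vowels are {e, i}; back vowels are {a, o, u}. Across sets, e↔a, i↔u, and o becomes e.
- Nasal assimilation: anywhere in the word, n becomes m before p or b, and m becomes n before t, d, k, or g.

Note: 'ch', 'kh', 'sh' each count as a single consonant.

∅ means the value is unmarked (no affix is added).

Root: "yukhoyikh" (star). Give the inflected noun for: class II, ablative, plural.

yukhoyikheykhz

Attach number plural -oy → yukhoyikhoy.
Attach case ablative -kh → yukhoyikhoykh.
Attach noun class class II -z → yukhoyikhoykhz.
Apply vowel harmony: yukhoyikhoykhz → yukhoyikheykhz.
Nasal assimilation: no change.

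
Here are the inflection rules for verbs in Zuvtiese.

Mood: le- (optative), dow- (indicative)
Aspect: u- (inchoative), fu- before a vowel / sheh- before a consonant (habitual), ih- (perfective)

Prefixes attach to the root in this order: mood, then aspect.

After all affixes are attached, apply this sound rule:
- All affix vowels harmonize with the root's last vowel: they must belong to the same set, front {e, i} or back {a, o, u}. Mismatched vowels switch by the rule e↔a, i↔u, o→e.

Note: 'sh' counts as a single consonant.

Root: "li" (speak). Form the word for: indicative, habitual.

Attach mood indicative dow- → dowli.
Attach aspect habitual sheh- (before consonant 'd') → shehdowli.
Apply vowel harmony: shehdowli → shehdewli.

shehdewli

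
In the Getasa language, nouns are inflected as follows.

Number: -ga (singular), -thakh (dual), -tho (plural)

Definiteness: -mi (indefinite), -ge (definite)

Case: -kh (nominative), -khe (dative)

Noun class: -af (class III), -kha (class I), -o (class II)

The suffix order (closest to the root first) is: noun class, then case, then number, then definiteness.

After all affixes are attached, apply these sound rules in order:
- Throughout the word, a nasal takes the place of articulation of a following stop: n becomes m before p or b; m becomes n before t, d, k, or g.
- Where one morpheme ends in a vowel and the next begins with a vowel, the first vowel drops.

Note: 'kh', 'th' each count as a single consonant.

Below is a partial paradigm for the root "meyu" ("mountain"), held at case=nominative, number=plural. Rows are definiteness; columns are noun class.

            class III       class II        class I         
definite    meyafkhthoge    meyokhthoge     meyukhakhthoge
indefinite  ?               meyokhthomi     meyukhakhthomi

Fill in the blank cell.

Attach noun class class III -af → meyuaf.
Attach case nominative -kh → meyuafkh.
Attach number plural -tho → meyuafkhtho.
Attach definiteness indefinite -mi → meyuafkhthomi.
Nasal assimilation: no change.
Apply vowel deletion: meyuafkhthomi → meyafkhthomi.

meyafkhthomi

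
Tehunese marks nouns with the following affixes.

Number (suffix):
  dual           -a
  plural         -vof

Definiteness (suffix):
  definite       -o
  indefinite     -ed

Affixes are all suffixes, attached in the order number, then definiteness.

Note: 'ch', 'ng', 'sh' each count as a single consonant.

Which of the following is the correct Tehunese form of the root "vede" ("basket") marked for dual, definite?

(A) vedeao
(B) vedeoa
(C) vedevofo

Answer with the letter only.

A

Attach number dual -a → vedea.
Attach definiteness definite -o → vedeao.
So the correct form is vedeao, option (A).
(B) vedeoa is wrong: it has the affixes in the wrong order.
(C) vedevofo is wrong: it uses plural instead of dual for number.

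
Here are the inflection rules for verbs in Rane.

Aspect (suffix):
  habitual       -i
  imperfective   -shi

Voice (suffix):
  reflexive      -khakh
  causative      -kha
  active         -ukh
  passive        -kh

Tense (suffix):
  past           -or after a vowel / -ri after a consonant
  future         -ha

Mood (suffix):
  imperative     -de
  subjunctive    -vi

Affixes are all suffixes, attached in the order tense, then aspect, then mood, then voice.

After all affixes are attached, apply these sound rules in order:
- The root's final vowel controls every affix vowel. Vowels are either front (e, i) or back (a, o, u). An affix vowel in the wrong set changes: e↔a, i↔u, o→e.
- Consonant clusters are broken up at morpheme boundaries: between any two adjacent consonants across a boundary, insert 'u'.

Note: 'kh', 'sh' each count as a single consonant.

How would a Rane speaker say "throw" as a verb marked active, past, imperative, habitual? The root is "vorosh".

voroshuruudaukh

Attach tense past -ri (after consonant 'sh') → voroshri.
Attach aspect habitual -i → voroshrii.
Attach mood imperative -de → voroshriide.
Attach voice active -ukh → voroshriideukh.
Apply vowel harmony: voroshriideukh → voroshruudaukh.
Apply epenthesis: voroshruudaukh → voroshuruudaukh.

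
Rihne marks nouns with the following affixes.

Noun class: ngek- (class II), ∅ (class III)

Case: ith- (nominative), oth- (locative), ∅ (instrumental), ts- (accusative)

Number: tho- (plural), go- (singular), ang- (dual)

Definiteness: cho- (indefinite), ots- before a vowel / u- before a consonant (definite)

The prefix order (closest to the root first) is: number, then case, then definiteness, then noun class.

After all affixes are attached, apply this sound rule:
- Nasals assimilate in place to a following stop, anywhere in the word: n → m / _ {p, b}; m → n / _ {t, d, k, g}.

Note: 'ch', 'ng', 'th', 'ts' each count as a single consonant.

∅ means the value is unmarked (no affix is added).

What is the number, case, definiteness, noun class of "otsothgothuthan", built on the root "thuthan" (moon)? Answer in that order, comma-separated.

Segment: ots-oth-go-thuthan.
number: go- → singular.
case: oth- → locative.
definiteness: ots/u- → definite.
noun class: ∅ → class III.

singular, locative, definite, class III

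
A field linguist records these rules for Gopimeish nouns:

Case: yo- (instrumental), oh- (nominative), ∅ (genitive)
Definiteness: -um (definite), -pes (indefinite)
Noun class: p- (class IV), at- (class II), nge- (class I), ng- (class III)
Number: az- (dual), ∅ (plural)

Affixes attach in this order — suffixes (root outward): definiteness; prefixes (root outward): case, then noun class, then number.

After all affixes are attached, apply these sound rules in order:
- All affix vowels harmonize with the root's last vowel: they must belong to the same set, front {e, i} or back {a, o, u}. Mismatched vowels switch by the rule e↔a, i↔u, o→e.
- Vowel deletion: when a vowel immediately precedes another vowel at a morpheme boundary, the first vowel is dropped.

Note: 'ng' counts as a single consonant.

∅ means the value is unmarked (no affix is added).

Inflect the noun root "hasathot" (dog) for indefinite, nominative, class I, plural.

ngohhasathotpas

Attach case nominative oh- → ohhasathot.
Attach noun class class I nge- → ngeohhasathot.
Attach definiteness indefinite -pes → ngeohhasathotpes.
number = plural: zero marking, form stays ngeohhasathotpes.
Apply vowel harmony: ngeohhasathotpes → ngaohhasathotpas.
Apply vowel deletion: ngaohhasathotpas → ngohhasathotpas.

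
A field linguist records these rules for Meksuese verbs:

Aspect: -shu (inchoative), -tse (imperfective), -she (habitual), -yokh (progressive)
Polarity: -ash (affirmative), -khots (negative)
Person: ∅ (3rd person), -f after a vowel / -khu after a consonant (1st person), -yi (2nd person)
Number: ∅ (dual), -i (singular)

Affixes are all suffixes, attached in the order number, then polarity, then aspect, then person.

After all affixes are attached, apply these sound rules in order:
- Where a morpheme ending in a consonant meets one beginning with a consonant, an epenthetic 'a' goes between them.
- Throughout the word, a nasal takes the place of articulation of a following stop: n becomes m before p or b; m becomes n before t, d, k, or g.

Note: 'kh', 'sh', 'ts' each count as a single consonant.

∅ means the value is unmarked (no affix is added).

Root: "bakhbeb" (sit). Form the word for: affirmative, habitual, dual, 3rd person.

number = dual: zero marking, form stays bakhbeb.
Attach polarity affirmative -ash → bakhbebash.
Attach aspect habitual -she → bakhbebashshe.
person = 3rd person: zero marking, form stays bakhbebashshe.
Apply epenthesis: bakhbebashshe → bakhbebashashe.
Nasal assimilation: no change.

bakhbebashashe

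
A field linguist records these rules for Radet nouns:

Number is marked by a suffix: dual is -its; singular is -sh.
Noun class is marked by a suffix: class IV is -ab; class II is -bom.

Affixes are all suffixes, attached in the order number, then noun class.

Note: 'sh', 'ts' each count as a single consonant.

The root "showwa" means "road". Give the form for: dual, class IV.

Attach number dual -its → showwaits.
Attach noun class class IV -ab → showwaitsab.

showwaitsab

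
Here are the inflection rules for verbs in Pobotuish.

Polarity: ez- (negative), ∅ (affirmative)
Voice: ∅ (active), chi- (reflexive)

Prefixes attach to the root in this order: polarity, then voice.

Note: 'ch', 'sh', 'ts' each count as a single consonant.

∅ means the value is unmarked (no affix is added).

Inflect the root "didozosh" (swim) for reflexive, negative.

chiezdidozosh

Attach polarity negative ez- → ezdidozosh.
Attach voice reflexive chi- → chiezdidozosh.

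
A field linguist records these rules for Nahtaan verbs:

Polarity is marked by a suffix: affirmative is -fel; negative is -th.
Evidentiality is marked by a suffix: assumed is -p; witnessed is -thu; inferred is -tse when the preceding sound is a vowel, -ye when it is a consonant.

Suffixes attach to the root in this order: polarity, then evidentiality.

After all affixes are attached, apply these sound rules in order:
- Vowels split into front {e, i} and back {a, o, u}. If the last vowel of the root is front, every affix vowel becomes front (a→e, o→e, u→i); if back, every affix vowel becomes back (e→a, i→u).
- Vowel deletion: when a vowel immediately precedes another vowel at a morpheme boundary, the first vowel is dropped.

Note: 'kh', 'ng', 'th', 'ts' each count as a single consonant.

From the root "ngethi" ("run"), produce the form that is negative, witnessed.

Attach polarity negative -th → ngethith.
Attach evidentiality witnessed -thu → ngethiththu.
Apply vowel harmony: ngethiththu → ngethiththi.
Vowel deletion: no change.

ngethiththi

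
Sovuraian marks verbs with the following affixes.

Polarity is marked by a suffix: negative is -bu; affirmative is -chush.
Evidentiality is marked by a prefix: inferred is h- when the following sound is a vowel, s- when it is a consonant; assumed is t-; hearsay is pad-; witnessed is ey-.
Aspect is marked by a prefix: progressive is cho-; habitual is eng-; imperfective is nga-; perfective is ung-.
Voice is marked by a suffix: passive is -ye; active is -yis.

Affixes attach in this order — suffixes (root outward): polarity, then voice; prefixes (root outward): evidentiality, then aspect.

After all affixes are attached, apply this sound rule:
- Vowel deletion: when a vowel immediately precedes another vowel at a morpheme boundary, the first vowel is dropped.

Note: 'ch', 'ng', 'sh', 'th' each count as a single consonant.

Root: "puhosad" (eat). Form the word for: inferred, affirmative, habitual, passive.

engspuhosadchushye

Attach polarity affirmative -chush → puhosadchush.
Attach voice passive -ye → puhosadchushye.
Attach evidentiality inferred s- (before consonant 'p') → spuhosadchushye.
Attach aspect habitual eng- → engspuhosadchushye.
Vowel deletion: no change.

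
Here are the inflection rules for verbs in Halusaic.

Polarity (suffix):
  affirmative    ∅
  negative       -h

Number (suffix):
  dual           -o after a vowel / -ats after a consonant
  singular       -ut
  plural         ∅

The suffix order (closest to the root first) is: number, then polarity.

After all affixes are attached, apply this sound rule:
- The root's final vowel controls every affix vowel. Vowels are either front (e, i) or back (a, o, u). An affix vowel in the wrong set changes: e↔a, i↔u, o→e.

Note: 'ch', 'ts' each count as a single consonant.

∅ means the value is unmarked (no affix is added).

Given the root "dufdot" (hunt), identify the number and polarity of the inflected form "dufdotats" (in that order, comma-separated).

dual, affirmative

Segment: dufdot-ats.
number: -o/ats → dual.
polarity: ∅ → affirmative.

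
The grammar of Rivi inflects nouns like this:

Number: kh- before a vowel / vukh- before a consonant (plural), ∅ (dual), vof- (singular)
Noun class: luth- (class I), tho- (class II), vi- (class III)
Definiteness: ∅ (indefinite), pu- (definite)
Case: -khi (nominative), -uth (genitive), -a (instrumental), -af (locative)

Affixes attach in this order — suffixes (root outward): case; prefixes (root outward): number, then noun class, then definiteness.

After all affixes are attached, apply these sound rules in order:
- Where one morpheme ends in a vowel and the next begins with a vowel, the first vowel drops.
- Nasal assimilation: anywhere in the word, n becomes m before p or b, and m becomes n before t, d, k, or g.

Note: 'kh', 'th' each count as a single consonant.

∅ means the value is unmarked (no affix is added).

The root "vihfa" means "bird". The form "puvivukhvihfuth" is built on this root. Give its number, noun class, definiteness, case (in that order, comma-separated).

Segment: pu-vi-vukh-vihfa-uth.
number: kh/vukh- → plural.
noun class: vi- → class III.
definiteness: pu- → definite.
case: -uth → genitive.

plural, class III, definite, genitive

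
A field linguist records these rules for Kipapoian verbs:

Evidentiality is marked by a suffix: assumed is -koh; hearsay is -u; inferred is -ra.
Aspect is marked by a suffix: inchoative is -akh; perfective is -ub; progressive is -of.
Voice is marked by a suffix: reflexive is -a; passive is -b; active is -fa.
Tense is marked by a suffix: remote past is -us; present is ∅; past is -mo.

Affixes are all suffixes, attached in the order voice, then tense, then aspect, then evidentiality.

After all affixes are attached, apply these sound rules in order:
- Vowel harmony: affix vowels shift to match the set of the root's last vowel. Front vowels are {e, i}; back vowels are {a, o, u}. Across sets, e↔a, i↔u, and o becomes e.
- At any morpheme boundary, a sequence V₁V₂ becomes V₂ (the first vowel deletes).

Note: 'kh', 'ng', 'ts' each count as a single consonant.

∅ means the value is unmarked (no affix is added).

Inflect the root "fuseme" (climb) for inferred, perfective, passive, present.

fusemebibre

Attach voice passive -b → fusemeb.
tense = present: zero marking, form stays fusemeb.
Attach aspect perfective -ub → fusemebub.
Attach evidentiality inferred -ra → fusemebubra.
Apply vowel harmony: fusemebubra → fusemebibre.
Vowel deletion: no change.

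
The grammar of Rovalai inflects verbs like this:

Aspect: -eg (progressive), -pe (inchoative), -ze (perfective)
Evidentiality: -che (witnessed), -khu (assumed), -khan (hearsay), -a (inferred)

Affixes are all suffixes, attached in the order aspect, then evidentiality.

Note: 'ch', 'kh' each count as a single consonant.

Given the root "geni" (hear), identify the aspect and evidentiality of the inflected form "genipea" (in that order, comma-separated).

Segment: geni-pe-a.
aspect: -pe → inchoative.
evidentiality: -a → inferred.

inchoative, inferred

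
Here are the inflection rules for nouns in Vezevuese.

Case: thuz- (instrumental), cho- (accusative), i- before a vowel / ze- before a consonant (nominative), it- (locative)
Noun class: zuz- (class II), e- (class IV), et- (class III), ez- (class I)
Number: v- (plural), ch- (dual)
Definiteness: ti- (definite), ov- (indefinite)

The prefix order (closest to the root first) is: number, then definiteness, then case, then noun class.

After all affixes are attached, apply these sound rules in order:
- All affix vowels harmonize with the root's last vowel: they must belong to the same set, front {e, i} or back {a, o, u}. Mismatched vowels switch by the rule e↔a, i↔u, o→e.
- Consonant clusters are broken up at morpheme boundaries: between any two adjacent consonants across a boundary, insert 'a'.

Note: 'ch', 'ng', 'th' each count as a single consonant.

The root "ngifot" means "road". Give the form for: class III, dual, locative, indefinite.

atutovachangifot

Attach number dual ch- → chngifot.
Attach definiteness indefinite ov- → ovchngifot.
Attach case locative it- → itovchngifot.
Attach noun class class III et- → etitovchngifot.
Apply vowel harmony: etitovchngifot → atutovchngifot.
Apply epenthesis: atutovchngifot → atutovachangifot.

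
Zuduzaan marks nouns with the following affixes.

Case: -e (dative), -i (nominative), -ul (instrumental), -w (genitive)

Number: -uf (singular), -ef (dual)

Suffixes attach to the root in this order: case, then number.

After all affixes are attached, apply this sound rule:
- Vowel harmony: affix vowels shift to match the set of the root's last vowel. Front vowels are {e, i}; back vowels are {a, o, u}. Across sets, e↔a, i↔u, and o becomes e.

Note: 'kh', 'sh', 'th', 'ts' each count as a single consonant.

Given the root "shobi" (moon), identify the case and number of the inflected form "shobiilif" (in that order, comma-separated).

instrumental, singular

Segment: shobi-ul-uf.
case: -ul → instrumental.
number: -uf → singular.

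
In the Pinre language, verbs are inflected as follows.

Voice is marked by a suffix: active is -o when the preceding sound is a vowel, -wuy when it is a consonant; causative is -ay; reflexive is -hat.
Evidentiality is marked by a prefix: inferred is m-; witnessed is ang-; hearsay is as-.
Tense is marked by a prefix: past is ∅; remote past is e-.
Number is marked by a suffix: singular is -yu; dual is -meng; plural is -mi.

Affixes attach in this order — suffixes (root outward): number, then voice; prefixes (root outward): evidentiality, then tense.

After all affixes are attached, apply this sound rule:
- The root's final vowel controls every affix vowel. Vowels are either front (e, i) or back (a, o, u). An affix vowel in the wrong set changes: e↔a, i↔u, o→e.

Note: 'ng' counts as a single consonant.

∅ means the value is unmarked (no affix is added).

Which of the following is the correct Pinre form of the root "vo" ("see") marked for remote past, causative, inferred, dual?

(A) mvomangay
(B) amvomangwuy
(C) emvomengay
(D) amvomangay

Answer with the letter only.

Attach number dual -meng → vomeng.
Attach voice causative -ay → vomengay.
Attach evidentiality inferred m- → mvomengay.
Attach tense remote past e- → emvomengay.
Apply vowel harmony: emvomengay → amvomangay.
So the correct form is amvomangay, option (D).
(B) amvomangwuy is wrong: it uses active instead of causative for voice.
(A) mvomangay is wrong: it uses past instead of remote past for tense.
(C) emvomengay is wrong: it fails to apply the sound rule(s).

D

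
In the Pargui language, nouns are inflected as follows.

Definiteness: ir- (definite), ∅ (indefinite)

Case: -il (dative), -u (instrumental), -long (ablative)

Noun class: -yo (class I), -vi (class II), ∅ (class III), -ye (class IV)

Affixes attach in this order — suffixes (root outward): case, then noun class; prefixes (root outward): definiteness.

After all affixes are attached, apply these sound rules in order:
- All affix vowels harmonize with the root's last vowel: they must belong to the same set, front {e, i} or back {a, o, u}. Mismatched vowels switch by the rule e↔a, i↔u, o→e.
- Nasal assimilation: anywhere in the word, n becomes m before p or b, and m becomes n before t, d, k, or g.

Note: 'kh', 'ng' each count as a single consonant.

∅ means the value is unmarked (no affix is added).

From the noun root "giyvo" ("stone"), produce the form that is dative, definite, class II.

urgiyvoulvu

Attach case dative -il → giyvoil.
Attach noun class class II -vi → giyvoilvi.
Attach definiteness definite ir- → irgiyvoilvi.
Apply vowel harmony: irgiyvoilvi → urgiyvoulvu.
Nasal assimilation: no change.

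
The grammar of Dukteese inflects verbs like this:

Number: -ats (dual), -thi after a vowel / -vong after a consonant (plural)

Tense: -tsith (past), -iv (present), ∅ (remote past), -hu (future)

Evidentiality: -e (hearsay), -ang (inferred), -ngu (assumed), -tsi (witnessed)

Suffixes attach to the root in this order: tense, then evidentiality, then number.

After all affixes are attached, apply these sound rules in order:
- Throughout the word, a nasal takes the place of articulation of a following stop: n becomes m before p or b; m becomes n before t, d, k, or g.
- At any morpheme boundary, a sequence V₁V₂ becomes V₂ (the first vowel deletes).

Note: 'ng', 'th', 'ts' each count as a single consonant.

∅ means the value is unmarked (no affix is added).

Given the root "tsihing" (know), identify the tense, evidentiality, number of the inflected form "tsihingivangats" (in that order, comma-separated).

present, inferred, dual

Segment: tsihing-iv-ang-ats.
tense: -iv → present.
evidentiality: -ang → inferred.
number: -ats → dual.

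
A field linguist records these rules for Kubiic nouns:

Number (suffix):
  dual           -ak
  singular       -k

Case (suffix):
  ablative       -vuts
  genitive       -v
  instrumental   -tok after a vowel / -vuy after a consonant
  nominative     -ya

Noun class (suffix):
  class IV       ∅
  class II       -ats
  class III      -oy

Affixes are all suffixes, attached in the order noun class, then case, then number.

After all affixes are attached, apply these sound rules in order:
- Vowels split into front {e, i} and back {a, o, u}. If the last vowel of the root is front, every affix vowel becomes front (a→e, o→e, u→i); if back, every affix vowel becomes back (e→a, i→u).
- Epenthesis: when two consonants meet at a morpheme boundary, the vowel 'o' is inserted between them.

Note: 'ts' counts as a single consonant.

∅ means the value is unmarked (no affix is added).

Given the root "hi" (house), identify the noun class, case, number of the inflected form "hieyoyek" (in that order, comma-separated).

class III, nominative, singular

Segment: hi-oy-ya-k.
noun class: -oy → class III.
case: -ya → nominative.
number: -k → singular.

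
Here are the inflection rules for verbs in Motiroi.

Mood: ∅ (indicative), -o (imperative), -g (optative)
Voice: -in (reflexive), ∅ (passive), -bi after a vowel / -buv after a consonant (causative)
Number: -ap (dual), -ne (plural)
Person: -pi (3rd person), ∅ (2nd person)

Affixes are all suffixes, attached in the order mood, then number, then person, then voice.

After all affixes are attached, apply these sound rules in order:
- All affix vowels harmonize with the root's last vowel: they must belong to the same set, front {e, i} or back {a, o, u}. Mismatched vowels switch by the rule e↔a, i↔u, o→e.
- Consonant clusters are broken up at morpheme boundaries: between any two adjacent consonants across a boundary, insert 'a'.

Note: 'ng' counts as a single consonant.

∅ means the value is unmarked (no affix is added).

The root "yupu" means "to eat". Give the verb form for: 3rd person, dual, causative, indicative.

yupuapapubu

mood = indicative: zero marking, form stays yupu.
Attach number dual -ap → yupuap.
Attach person 3rd person -pi → yupuappi.
Attach voice causative -bi (after vowel 'i') → yupuappibi.
Apply vowel harmony: yupuappibi → yupuappubu.
Apply epenthesis: yupuappubu → yupuapapubu.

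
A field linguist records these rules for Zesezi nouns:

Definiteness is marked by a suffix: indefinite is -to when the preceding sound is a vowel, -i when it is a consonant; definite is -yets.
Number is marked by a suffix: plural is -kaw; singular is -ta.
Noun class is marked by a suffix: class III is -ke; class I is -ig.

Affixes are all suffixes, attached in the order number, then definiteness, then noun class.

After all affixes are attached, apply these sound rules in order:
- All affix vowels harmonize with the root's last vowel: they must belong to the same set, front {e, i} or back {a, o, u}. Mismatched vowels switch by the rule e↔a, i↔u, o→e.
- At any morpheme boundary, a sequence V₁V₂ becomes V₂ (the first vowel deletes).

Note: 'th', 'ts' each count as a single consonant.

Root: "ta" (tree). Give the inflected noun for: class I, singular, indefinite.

Attach number singular -ta → tata.
Attach definiteness indefinite -to (after vowel 'a') → tatato.
Attach noun class class I -ig → tatatoig.
Apply vowel harmony: tatatoig → tatatoug.
Apply vowel deletion: tatatoug → tatatug.

tatatug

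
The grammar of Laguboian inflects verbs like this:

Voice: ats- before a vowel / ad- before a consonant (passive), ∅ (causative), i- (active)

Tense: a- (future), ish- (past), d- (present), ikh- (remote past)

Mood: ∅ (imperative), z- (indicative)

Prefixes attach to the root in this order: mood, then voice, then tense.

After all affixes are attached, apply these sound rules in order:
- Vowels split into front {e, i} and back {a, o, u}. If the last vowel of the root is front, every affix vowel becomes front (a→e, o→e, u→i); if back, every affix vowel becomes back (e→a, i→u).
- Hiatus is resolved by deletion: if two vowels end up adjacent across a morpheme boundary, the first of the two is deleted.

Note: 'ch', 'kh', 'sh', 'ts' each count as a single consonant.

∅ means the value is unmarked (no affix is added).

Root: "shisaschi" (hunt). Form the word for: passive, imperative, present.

dedshisaschi

mood = imperative: zero marking, form stays shisaschi.
Attach voice passive ad- (before consonant 'sh') → adshisaschi.
Attach tense present d- → dadshisaschi.
Apply vowel harmony: dadshisaschi → dedshisaschi.
Vowel deletion: no change.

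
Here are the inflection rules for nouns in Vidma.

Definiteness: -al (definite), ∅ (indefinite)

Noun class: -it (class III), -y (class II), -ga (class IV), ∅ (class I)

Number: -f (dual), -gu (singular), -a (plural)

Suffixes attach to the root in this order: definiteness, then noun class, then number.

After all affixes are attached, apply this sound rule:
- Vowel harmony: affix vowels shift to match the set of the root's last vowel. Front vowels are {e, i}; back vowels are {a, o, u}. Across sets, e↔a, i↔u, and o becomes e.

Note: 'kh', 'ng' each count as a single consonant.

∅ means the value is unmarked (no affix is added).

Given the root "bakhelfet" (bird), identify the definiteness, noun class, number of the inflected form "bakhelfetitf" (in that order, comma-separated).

indefinite, class III, dual

Segment: bakhelfet-it-f.
definiteness: ∅ → indefinite.
noun class: -it → class III.
number: -f → dual.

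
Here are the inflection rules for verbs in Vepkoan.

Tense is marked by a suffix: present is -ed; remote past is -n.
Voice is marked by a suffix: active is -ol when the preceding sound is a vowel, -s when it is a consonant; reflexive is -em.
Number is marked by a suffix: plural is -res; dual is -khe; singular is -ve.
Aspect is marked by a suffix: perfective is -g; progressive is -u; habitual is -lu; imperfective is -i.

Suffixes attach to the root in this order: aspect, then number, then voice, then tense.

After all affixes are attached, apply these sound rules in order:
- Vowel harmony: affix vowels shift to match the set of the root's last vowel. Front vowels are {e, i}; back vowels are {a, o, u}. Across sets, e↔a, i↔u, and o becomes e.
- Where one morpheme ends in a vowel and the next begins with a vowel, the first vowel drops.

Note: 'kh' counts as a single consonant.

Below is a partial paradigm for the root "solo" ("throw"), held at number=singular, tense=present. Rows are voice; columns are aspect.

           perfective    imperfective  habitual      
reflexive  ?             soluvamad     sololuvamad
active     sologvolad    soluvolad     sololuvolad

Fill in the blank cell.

Attach aspect perfective -g → solog.
Attach number singular -ve → sologve.
Attach voice reflexive -em → sologveem.
Attach tense present -ed → sologveemed.
Apply vowel harmony: sologveemed → sologvaamad.
Apply vowel deletion: sologvaamad → sologvamad.

sologvamad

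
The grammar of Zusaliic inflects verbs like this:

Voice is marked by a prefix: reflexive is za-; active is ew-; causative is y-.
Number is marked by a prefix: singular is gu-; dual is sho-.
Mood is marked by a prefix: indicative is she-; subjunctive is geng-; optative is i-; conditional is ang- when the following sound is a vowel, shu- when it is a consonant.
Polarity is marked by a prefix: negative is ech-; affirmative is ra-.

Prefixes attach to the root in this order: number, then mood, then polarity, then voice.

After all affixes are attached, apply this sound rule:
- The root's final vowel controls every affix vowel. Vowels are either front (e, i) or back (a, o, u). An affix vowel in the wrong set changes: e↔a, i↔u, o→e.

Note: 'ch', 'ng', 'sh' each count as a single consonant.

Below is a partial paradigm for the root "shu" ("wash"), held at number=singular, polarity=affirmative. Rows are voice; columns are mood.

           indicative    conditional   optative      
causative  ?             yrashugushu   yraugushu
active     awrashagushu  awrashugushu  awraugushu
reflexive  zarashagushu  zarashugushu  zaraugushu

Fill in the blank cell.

Attach number singular gu- → gushu.
Attach mood indicative she- → shegushu.
Attach polarity affirmative ra- → rashegushu.
Attach voice causative y- → yrashegushu.
Apply vowel harmony: yrashegushu → yrashagushu.

yrashagushu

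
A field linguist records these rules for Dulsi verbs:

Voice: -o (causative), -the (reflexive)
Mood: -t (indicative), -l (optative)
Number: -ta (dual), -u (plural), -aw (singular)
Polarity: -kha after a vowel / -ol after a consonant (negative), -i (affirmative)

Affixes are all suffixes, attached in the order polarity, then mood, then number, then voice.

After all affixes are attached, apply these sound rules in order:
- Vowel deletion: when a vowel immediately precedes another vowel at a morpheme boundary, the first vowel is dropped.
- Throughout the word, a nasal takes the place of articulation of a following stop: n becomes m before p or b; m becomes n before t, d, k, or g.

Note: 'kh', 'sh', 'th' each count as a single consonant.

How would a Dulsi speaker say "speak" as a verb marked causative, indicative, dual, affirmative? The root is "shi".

shitto

Attach polarity affirmative -i → shii.
Attach mood indicative -t → shiit.
Attach number dual -ta → shiitta.
Attach voice causative -o → shiittao.
Apply vowel deletion: shiittao → shitto.
Nasal assimilation: no change.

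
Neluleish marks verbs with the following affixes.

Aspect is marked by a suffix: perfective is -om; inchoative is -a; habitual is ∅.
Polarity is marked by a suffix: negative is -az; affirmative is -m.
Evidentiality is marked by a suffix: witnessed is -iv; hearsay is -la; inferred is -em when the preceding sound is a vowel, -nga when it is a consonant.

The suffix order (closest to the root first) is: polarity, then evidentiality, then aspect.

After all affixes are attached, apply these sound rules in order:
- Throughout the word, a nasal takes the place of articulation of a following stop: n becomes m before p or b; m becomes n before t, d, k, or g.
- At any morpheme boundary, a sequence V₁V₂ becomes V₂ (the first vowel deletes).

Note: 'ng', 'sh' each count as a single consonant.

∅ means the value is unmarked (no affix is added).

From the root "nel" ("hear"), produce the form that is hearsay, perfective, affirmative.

nelmlom

Attach polarity affirmative -m → nelm.
Attach evidentiality hearsay -la → nelmla.
Attach aspect perfective -om → nelmlaom.
Nasal assimilation: no change.
Apply vowel deletion: nelmlaom → nelmlom.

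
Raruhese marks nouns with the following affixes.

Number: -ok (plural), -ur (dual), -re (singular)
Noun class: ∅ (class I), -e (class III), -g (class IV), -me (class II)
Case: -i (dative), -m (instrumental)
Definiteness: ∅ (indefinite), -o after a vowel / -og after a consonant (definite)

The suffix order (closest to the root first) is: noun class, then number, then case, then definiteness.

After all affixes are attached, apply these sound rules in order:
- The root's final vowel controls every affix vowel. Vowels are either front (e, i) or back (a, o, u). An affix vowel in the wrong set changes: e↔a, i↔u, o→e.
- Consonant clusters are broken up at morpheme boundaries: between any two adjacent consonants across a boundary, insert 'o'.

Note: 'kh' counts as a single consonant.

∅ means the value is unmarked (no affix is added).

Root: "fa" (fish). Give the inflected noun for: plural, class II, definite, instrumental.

Attach noun class class II -me → fame.
Attach number plural -ok → fameok.
Attach case instrumental -m → fameokm.
Attach definiteness definite -og (after consonant 'm') → fameokmog.
Apply vowel harmony: fameokmog → famaokmog.
Apply epenthesis: famaokmog → famaokomog.

famaokomog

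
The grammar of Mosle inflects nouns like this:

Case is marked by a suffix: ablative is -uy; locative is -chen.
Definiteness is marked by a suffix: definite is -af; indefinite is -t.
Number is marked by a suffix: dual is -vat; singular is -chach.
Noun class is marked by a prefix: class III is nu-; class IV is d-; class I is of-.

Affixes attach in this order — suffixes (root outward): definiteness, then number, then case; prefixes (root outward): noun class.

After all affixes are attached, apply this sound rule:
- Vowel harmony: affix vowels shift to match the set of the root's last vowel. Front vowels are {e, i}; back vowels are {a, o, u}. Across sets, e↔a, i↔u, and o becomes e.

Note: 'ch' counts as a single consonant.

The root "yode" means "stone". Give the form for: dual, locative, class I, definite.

efyodeefvetchen

Attach noun class class I of- → ofyode.
Attach definiteness definite -af → ofyodeaf.
Attach number dual -vat → ofyodeafvat.
Attach case locative -chen → ofyodeafvatchen.
Apply vowel harmony: ofyodeafvatchen → efyodeefvetchen.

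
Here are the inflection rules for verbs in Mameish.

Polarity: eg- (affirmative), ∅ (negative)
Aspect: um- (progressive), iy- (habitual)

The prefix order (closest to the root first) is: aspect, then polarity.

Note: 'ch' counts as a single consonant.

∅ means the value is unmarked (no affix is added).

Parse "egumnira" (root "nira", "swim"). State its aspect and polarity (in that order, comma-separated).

Segment: eg-um-nira.
aspect: um- → progressive.
polarity: eg- → affirmative.

progressive, affirmative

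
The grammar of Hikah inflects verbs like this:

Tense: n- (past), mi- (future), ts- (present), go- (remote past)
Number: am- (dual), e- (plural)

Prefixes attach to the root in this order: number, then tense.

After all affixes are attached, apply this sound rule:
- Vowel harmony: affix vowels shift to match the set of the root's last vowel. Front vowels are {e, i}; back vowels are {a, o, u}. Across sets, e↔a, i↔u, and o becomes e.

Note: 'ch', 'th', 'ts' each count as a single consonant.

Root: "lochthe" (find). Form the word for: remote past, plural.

Attach number plural e- → elochthe.
Attach tense remote past go- → goelochthe.
Apply vowel harmony: goelochthe → geelochthe.

geelochthe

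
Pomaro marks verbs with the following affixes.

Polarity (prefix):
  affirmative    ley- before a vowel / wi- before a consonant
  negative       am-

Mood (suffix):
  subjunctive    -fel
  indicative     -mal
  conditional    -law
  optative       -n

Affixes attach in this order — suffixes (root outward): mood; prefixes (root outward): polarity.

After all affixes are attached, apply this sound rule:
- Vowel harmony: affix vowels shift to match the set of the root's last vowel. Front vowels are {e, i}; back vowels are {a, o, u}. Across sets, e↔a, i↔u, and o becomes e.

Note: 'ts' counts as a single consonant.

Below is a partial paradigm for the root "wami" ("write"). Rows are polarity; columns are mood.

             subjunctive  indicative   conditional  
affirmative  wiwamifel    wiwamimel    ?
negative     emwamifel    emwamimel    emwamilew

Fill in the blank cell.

wiwamilew

Attach mood conditional -law → wamilaw.
Attach polarity affirmative wi- (before consonant 'w') → wiwamilaw.
Apply vowel harmony: wiwamilaw → wiwamilew.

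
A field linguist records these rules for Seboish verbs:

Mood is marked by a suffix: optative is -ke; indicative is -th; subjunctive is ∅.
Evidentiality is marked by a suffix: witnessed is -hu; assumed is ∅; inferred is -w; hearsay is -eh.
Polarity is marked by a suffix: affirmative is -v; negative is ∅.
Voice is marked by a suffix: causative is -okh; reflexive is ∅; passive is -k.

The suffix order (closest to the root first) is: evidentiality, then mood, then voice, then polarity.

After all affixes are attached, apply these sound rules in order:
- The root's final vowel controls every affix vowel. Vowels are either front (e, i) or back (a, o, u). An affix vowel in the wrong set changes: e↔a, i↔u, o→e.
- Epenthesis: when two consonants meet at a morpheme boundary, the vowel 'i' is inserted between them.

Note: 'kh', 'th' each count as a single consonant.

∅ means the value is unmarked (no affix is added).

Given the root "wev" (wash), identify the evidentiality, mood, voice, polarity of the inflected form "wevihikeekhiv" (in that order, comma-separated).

witnessed, optative, causative, affirmative

Segment: wev-hu-ke-okh-v.
evidentiality: -hu → witnessed.
mood: -ke → optative.
voice: -okh → causative.
polarity: -v → affirmative.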